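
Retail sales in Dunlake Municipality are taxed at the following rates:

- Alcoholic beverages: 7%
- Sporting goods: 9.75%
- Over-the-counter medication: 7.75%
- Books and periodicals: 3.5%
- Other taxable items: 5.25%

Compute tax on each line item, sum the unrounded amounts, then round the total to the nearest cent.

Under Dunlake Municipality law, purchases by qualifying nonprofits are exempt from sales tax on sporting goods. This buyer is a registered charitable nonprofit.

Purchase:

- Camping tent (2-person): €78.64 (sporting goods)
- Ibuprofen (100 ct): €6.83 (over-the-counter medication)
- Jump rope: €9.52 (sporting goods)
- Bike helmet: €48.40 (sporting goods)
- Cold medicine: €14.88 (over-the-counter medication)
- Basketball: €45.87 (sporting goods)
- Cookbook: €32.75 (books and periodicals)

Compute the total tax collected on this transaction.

€2.83

Camping tent (2-person) €78.64: sporting goods, buyer-exempt → 0% → €0.00
Ibuprofen (100 ct) €6.83: over-the-counter medication → 7.75% → €0.529325
Jump rope €9.52: sporting goods, buyer-exempt → 0% → €0.00
Bike helmet €48.40: sporting goods, buyer-exempt → 0% → €0.00
Cold medicine €14.88: over-the-counter medication → 7.75% → €1.1532
Basketball €45.87: sporting goods, buyer-exempt → 0% → €0.00
Cookbook €32.75: books and periodicals → 3.5% → €1.14625
Unrounded tax sum = €2.828775 → €2.83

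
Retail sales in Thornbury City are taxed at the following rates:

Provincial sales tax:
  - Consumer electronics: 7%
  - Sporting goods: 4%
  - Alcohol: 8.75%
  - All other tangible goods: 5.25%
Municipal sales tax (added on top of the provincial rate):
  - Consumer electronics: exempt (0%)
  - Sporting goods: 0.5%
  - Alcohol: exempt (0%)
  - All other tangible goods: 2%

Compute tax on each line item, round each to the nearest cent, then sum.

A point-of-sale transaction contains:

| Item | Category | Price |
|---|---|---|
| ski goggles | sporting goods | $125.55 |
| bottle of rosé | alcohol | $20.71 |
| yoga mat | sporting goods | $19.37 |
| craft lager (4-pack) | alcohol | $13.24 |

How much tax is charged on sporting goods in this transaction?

$6.52

Ski goggles $125.55: sporting goods → 4% + 0.5% municipal = 4.5% → $5.65
Yoga mat $19.37: sporting goods → 4% + 0.5% municipal = 4.5% → $0.87
Tax on sporting goods = $5.65 + $0.87 = $6.52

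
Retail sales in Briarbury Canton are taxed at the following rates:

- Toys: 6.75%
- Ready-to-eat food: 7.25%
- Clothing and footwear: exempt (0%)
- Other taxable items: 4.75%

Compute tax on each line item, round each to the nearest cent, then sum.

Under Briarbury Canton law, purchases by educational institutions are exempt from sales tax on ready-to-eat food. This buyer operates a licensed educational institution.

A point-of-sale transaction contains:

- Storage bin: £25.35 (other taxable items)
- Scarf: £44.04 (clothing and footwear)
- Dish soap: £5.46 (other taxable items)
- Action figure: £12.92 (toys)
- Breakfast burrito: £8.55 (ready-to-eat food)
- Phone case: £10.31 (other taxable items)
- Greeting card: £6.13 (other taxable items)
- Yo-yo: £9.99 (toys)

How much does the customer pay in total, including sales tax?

Storage bin £25.35: other taxable items → 4.75% → £1.20
Scarf £44.04: clothing and footwear → 0% → £0.00
Dish soap £5.46: other taxable items → 4.75% → £0.26
Action figure £12.92: toys → 6.75% → £0.87
Breakfast burrito £8.55: ready-to-eat food, buyer-exempt → 0% → £0.00
Phone case £10.31: other taxable items → 4.75% → £0.49
Greeting card £6.13: other taxable items → 4.75% → £0.29
Yo-yo £9.99: toys → 6.75% → £0.67
Subtotal = £122.75; tax = £3.78; total due = £126.53

£126.53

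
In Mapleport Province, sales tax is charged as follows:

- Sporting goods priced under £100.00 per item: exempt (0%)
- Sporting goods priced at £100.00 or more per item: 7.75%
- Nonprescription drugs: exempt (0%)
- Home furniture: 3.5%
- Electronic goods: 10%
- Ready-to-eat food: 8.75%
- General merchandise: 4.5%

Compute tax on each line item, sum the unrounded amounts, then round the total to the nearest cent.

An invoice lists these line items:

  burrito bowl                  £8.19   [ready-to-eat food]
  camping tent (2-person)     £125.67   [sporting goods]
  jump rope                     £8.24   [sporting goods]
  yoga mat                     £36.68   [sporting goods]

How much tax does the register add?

Burrito bowl £8.19: ready-to-eat food → 8.75% → £0.716625
Camping tent (2-person) £125.67: sporting goods, £100.00 or more → 7.75% → £9.739425
Jump rope £8.24: sporting goods, under £100.00 → 0% → £0.00
Yoga mat £36.68: sporting goods, under £100.00 → 0% → £0.00
Unrounded tax sum = £10.45605 → £10.46

£10.46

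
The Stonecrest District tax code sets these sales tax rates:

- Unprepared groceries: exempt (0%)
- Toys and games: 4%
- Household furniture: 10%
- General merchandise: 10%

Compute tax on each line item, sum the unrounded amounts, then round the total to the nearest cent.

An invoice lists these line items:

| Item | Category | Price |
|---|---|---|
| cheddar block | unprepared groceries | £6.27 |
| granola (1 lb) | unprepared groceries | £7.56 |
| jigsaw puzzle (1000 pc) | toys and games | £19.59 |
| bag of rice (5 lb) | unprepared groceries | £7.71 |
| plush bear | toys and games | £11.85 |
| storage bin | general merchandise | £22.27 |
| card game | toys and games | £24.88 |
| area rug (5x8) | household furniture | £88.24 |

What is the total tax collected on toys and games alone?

£2.25

Jigsaw puzzle (1000 pc) £19.59: toys and games → 4% → £0.7836
Plush bear £11.85: toys and games → 4% → £0.474
Card game £24.88: toys and games → 4% → £0.9952
Tax on toys and games: unrounded sum = £2.2528 → £2.25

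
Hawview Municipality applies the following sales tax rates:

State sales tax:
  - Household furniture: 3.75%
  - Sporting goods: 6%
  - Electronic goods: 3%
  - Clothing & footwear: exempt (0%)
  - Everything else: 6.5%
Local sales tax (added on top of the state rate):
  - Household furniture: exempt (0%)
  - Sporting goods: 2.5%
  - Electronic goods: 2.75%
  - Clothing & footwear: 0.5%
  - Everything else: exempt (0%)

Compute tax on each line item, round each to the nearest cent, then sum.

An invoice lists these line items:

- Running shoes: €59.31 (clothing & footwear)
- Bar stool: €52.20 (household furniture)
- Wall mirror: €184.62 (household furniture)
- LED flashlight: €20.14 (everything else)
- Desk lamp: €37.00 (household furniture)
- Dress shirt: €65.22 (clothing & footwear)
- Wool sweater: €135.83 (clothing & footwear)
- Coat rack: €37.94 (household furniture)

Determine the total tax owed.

€14.31

Running shoes €59.31: clothing & footwear → 0% + 0.5% local = 0.5% → €0.30
Bar stool €52.20: household furniture → 3.75% + 0% local = 3.75% → €1.96
Wall mirror €184.62: household furniture → 3.75% + 0% local = 3.75% → €6.92
LED flashlight €20.14: everything else → 6.5% + 0% local = 6.5% → €1.31
Desk lamp €37.00: household furniture → 3.75% + 0% local = 3.75% → €1.39
Dress shirt €65.22: clothing & footwear → 0% + 0.5% local = 0.5% → €0.33
Wool sweater €135.83: clothing & footwear → 0% + 0.5% local = 0.5% → €0.68
Coat rack €37.94: household furniture → 3.75% + 0% local = 3.75% → €1.42
Total tax = €0.30 + €1.96 + €6.92 + €1.31 + €1.39 + €0.33 + €0.68 + €1.42 = €14.31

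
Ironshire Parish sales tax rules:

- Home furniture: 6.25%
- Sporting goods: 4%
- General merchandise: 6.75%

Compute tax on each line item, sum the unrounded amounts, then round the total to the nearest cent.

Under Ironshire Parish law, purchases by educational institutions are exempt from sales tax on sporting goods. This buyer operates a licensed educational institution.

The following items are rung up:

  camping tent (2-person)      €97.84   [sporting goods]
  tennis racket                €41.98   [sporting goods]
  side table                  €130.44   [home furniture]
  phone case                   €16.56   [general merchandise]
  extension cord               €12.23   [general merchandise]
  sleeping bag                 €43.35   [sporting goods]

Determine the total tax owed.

Camping tent (2-person) €97.84: sporting goods, buyer-exempt → 0% → €0.00
Tennis racket €41.98: sporting goods, buyer-exempt → 0% → €0.00
Side table €130.44: home furniture → 6.25% → €8.1525
Phone case €16.56: general merchandise → 6.75% → €1.1178
Extension cord €12.23: general merchandise → 6.75% → €0.825525
Sleeping bag €43.35: sporting goods, buyer-exempt → 0% → €0.00
Unrounded tax sum = €10.095825 → €10.10

€10.10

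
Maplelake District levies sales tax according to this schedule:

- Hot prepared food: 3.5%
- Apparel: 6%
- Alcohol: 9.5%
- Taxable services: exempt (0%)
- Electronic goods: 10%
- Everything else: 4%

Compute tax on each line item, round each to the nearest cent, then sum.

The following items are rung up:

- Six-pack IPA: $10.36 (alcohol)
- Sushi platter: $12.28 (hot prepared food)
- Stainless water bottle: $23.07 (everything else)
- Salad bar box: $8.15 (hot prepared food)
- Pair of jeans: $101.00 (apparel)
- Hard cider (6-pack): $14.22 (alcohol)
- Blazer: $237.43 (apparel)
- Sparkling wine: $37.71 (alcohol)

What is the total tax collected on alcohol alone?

$5.91

Six-pack IPA $10.36: alcohol → 9.5% → $0.98
Hard cider (6-pack) $14.22: alcohol → 9.5% → $1.35
Sparkling wine $37.71: alcohol → 9.5% → $3.58
Tax on alcohol = $0.98 + $1.35 + $3.58 = $5.91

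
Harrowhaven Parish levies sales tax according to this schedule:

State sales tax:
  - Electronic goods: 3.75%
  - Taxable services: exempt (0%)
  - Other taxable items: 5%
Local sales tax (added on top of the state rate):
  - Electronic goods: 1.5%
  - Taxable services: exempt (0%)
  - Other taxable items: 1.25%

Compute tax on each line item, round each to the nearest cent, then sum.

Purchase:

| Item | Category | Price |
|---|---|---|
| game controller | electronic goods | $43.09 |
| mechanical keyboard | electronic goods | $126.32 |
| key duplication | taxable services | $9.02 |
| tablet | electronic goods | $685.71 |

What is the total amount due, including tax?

$909.03

Game controller $43.09: electronic goods → 3.75% + 1.5% local = 5.25% → $2.26
Mechanical keyboard $126.32: electronic goods → 3.75% + 1.5% local = 5.25% → $6.63
Key duplication $9.02: taxable services → 0% + 0% local = 0% → $0.00
Tablet $685.71: electronic goods → 3.75% + 1.5% local = 5.25% → $36.00
Subtotal = $864.14; tax = $44.89; total due = $909.03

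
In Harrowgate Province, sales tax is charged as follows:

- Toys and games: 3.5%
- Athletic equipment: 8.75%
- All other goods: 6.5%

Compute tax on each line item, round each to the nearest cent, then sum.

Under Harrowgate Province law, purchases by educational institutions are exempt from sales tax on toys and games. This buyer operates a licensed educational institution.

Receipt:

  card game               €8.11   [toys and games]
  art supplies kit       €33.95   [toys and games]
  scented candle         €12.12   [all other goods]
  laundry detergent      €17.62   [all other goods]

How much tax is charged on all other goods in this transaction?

€1.94

Scented candle €12.12: all other goods → 6.5% → €0.79
Laundry detergent €17.62: all other goods → 6.5% → €1.15
Tax on all other goods = €0.79 + €1.15 = €1.94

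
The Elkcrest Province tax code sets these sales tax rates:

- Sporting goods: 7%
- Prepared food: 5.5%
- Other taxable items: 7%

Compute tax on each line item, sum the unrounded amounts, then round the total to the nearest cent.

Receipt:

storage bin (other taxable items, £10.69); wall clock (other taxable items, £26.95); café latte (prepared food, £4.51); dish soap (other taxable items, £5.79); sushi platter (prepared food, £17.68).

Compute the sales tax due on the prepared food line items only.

Café latte £4.51: prepared food → 5.5% → £0.24805
Sushi platter £17.68: prepared food → 5.5% → £0.9724
Tax on prepared food: unrounded sum = £1.22045 → £1.22

£1.22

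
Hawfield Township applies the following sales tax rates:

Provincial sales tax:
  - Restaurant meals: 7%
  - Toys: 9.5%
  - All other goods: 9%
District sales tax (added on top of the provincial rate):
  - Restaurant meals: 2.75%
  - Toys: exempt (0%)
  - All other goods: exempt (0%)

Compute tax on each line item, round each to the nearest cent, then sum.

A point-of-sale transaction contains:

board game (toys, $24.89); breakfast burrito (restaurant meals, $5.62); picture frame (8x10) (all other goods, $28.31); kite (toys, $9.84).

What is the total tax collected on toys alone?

$3.29

Board game $24.89: toys → 9.5% + 0% district = 9.5% → $2.36
Kite $9.84: toys → 9.5% + 0% district = 9.5% → $0.93
Tax on toys = $2.36 + $0.93 = $3.29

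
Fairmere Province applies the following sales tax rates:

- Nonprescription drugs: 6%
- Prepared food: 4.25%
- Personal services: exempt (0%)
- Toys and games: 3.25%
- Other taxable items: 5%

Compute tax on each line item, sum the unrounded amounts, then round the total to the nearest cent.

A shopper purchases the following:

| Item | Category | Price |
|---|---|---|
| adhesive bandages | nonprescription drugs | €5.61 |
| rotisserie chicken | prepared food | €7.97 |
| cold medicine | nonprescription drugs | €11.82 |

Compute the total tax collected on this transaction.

€1.38

Adhesive bandages €5.61: nonprescription drugs → 6% → €0.3366
Rotisserie chicken €7.97: prepared food → 4.25% → €0.338725
Cold medicine €11.82: nonprescription drugs → 6% → €0.7092
Unrounded tax sum = €1.384525 → €1.38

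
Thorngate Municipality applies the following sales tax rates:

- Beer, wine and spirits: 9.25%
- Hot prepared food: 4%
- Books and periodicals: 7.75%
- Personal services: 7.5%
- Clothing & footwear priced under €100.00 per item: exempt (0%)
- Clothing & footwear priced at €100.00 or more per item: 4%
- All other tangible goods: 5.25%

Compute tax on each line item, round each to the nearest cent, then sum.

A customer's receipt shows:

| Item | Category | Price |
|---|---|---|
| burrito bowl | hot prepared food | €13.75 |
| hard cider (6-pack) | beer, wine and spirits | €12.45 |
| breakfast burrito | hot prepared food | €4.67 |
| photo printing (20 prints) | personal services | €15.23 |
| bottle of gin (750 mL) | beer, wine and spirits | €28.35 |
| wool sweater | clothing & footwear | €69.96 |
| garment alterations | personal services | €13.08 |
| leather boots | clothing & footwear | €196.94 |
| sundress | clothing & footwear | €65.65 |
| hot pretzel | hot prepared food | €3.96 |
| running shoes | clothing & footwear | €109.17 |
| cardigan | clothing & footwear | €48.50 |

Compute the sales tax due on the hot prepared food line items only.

€0.90

Burrito bowl €13.75: hot prepared food → 4% → €0.55
Breakfast burrito €4.67: hot prepared food → 4% → €0.19
Hot pretzel €3.96: hot prepared food → 4% → €0.16
Tax on hot prepared food = €0.55 + €0.19 + €0.16 = €0.90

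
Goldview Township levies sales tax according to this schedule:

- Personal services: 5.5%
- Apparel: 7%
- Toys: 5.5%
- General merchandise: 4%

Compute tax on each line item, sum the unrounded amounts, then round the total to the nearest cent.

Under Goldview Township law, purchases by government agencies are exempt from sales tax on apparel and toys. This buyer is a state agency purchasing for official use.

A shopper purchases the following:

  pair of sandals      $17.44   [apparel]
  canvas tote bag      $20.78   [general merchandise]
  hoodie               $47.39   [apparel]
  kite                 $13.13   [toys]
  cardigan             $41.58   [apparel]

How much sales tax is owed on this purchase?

$0.83

Pair of sandals $17.44: apparel, buyer-exempt → 0% → $0.00
Canvas tote bag $20.78: general merchandise → 4% → $0.8312
Hoodie $47.39: apparel, buyer-exempt → 0% → $0.00
Kite $13.13: toys, buyer-exempt → 0% → $0.00
Cardigan $41.58: apparel, buyer-exempt → 0% → $0.00
Unrounded tax sum = $0.8312 → $0.83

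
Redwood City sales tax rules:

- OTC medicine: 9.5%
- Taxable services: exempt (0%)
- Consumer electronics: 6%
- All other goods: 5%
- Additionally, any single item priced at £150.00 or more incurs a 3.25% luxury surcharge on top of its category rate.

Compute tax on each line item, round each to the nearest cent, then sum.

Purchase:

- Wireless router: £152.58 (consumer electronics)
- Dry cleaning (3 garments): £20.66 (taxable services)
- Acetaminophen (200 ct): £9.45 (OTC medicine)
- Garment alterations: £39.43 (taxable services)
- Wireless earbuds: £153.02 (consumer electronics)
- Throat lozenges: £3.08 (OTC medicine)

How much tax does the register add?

£29.45

Wireless router £152.58: consumer electronics → 6% + 3.25% surcharge = 9.25% → £14.11
Dry cleaning (3 garments) £20.66: taxable services → 0% → £0.00
Acetaminophen (200 ct) £9.45: OTC medicine → 9.5% → £0.90
Garment alterations £39.43: taxable services → 0% → £0.00
Wireless earbuds £153.02: consumer electronics → 6% + 3.25% surcharge = 9.25% → £14.15
Throat lozenges £3.08: OTC medicine → 9.5% → £0.29
Total tax = £14.11 + £0.90 + £14.15 + £0.29 = £29.45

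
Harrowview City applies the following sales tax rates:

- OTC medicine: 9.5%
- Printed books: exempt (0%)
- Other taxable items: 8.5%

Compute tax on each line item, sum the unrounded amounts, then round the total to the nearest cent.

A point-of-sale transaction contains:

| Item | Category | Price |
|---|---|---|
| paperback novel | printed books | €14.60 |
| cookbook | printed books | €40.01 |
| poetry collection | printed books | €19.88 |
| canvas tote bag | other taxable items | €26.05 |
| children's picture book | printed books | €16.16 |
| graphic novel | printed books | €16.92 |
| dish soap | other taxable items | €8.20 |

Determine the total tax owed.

Paperback novel €14.60: printed books → 0% → €0.00
Cookbook €40.01: printed books → 0% → €0.00
Poetry collection €19.88: printed books → 0% → €0.00
Canvas tote bag €26.05: other taxable items → 8.5% → €2.21425
Children's picture book €16.16: printed books → 0% → €0.00
Graphic novel €16.92: printed books → 0% → €0.00
Dish soap €8.20: other taxable items → 8.5% → €0.697
Unrounded tax sum = €2.91125 → €2.91

€2.91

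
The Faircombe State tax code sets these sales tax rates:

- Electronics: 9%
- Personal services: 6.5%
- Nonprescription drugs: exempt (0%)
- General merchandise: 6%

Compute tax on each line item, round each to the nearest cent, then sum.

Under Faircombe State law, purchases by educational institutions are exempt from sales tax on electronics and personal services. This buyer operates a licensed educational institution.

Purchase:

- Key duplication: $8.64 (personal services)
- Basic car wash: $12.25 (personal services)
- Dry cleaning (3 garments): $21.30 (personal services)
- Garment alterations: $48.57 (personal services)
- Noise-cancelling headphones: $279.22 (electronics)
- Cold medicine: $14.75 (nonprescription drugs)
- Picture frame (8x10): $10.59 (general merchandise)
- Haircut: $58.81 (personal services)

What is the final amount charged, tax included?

Key duplication $8.64: personal services, buyer-exempt → 0% → $0.00
Basic car wash $12.25: personal services, buyer-exempt → 0% → $0.00
Dry cleaning (3 garments) $21.30: personal services, buyer-exempt → 0% → $0.00
Garment alterations $48.57: personal services, buyer-exempt → 0% → $0.00
Noise-cancelling headphones $279.22: electronics, buyer-exempt → 0% → $0.00
Cold medicine $14.75: nonprescription drugs → 0% → $0.00
Picture frame (8x10) $10.59: general merchandise → 6% → $0.64
Haircut $58.81: personal services, buyer-exempt → 0% → $0.00
Subtotal = $454.13; tax = $0.64; total due = $454.77

$454.77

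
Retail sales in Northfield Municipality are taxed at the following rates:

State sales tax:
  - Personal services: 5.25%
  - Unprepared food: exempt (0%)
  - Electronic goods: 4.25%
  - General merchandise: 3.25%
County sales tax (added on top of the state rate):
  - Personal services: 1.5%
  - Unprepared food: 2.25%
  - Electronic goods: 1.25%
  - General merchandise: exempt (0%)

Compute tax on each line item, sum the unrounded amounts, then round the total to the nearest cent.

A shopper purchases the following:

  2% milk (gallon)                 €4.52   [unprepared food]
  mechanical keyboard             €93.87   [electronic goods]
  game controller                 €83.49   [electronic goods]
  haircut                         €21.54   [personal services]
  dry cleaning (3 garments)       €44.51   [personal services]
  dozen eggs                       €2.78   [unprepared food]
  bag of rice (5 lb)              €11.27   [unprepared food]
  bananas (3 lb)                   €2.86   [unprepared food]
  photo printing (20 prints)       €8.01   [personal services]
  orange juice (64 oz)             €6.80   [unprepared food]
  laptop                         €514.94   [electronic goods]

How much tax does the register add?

2% milk (gallon) €4.52: unprepared food → 0% + 2.25% county = 2.25% → €0.1017
Mechanical keyboard €93.87: electronic goods → 4.25% + 1.25% county = 5.5% → €5.16285
Game controller €83.49: electronic goods → 4.25% + 1.25% county = 5.5% → €4.59195
Haircut €21.54: personal services → 5.25% + 1.5% county = 6.75% → €1.45395
Dry cleaning (3 garments) €44.51: personal services → 5.25% + 1.5% county = 6.75% → €3.004425
Dozen eggs €2.78: unprepared food → 0% + 2.25% county = 2.25% → €0.06255
Bag of rice (5 lb) €11.27: unprepared food → 0% + 2.25% county = 2.25% → €0.253575
Bananas (3 lb) €2.86: unprepared food → 0% + 2.25% county = 2.25% → €0.06435
Photo printing (20 prints) €8.01: personal services → 5.25% + 1.5% county = 6.75% → €0.540675
Orange juice (64 oz) €6.80: unprepared food → 0% + 2.25% county = 2.25% → €0.153
Laptop €514.94: electronic goods → 4.25% + 1.25% county = 5.5% → €28.3217
Unrounded tax sum = €43.710725 → €43.71

€43.71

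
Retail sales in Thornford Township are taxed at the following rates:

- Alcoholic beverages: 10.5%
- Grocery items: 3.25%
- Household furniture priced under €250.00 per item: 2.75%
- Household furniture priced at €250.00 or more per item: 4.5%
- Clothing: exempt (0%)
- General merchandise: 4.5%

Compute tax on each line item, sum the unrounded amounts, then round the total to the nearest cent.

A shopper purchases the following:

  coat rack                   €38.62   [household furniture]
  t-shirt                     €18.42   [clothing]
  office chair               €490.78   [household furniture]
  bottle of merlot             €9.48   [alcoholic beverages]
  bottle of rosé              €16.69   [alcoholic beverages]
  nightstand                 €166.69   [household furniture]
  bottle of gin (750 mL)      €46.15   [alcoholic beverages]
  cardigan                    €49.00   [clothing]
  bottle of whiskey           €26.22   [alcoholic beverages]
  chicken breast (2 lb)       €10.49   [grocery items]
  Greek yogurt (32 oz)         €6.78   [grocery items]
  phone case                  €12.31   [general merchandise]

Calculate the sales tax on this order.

Coat rack €38.62: household furniture, under €250.00 → 2.75% → €1.06205
T-shirt €18.42: clothing → 0% → €0.00
Office chair €490.78: household furniture, €250.00 or more → 4.5% → €22.0851
Bottle of merlot €9.48: alcoholic beverages → 10.5% → €0.9954
Bottle of rosé €16.69: alcoholic beverages → 10.5% → €1.75245
Nightstand €166.69: household furniture, under €250.00 → 2.75% → €4.583975
Bottle of gin (750 mL) €46.15: alcoholic beverages → 10.5% → €4.84575
Cardigan €49.00: clothing → 0% → €0.00
Bottle of whiskey €26.22: alcoholic beverages → 10.5% → €2.7531
Chicken breast (2 lb) €10.49: grocery items → 3.25% → €0.340925
Greek yogurt (32 oz) €6.78: grocery items → 3.25% → €0.22035
Phone case €12.31: general merchandise → 4.5% → €0.55395
Unrounded tax sum = €39.19305 → €39.19

€39.19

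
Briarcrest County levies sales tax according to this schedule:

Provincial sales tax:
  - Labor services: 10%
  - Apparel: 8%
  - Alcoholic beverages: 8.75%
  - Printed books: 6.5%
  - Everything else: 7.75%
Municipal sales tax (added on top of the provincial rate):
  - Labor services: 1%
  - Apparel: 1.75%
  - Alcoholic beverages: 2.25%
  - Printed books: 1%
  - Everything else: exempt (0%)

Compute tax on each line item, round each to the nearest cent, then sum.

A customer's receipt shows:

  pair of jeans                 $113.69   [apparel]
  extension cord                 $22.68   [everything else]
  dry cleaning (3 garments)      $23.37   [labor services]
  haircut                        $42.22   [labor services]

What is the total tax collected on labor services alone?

$7.21

Dry cleaning (3 garments) $23.37: labor services → 10% + 1% municipal = 11% → $2.57
Haircut $42.22: labor services → 10% + 1% municipal = 11% → $4.64
Tax on labor services = $2.57 + $4.64 = $7.21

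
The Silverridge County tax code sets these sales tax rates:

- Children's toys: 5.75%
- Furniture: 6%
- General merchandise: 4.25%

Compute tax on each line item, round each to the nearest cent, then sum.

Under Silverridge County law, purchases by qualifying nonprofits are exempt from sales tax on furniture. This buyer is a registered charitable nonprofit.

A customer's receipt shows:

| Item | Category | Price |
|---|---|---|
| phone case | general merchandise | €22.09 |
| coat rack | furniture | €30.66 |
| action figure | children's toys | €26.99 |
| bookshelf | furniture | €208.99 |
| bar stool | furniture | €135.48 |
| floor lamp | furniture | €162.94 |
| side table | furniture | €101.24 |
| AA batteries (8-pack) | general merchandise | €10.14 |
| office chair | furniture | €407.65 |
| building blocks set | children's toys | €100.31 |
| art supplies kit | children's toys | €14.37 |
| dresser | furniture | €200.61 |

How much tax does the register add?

€9.52

Phone case €22.09: general merchandise → 4.25% → €0.94
Coat rack €30.66: furniture, buyer-exempt → 0% → €0.00
Action figure €26.99: children's toys → 5.75% → €1.55
Bookshelf €208.99: furniture, buyer-exempt → 0% → €0.00
Bar stool €135.48: furniture, buyer-exempt → 0% → €0.00
Floor lamp €162.94: furniture, buyer-exempt → 0% → €0.00
Side table €101.24: furniture, buyer-exempt → 0% → €0.00
AA batteries (8-pack) €10.14: general merchandise → 4.25% → €0.43
Office chair €407.65: furniture, buyer-exempt → 0% → €0.00
Building blocks set €100.31: children's toys → 5.75% → €5.77
Art supplies kit €14.37: children's toys → 5.75% → €0.83
Dresser €200.61: furniture, buyer-exempt → 0% → €0.00
Total tax = €0.94 + €1.55 + €0.43 + €5.77 + €0.83 = €9.52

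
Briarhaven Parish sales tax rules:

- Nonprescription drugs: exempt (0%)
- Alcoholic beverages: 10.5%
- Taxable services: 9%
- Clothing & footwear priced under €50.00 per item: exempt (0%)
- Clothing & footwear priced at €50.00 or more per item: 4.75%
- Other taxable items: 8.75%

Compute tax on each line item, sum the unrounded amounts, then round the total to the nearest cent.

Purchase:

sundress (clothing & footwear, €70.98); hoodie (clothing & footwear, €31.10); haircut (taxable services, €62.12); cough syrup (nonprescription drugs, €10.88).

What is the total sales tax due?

€8.96

Sundress €70.98: clothing & footwear, €50.00 or more → 4.75% → €3.37155
Hoodie €31.10: clothing & footwear, under €50.00 → 0% → €0.00
Haircut €62.12: taxable services → 9% → €5.5908
Cough syrup €10.88: nonprescription drugs → 0% → €0.00
Unrounded tax sum = €8.96235 → €8.96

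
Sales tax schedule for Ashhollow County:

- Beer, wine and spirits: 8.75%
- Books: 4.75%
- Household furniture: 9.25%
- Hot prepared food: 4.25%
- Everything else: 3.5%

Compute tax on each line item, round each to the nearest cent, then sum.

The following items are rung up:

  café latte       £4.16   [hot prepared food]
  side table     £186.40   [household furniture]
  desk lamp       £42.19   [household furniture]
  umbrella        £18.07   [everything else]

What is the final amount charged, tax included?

£272.77

Café latte £4.16: hot prepared food → 4.25% → £0.18
Side table £186.40: household furniture → 9.25% → £17.24
Desk lamp £42.19: household furniture → 9.25% → £3.90
Umbrella £18.07: everything else → 3.5% → £0.63
Subtotal = £250.82; tax = £21.95; total due = £272.77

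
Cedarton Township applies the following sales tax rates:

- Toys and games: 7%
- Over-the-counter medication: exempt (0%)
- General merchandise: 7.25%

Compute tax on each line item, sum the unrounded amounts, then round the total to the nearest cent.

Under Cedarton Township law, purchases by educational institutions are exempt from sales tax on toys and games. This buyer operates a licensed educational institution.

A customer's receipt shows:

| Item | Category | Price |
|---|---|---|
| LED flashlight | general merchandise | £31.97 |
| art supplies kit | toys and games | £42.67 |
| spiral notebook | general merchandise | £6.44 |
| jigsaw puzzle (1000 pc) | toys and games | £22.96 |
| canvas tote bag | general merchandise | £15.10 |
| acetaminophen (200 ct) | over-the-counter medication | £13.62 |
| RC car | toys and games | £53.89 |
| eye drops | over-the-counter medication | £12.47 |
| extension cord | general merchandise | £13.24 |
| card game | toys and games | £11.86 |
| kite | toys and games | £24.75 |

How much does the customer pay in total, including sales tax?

LED flashlight £31.97: general merchandise → 7.25% → £2.317825
Art supplies kit £42.67: toys and games, buyer-exempt → 0% → £0.00
Spiral notebook £6.44: general merchandise → 7.25% → £0.4669
Jigsaw puzzle (1000 pc) £22.96: toys and games, buyer-exempt → 0% → £0.00
Canvas tote bag £15.10: general merchandise → 7.25% → £1.09475
Acetaminophen (200 ct) £13.62: over-the-counter medication → 0% → £0.00
RC car £53.89: toys and games, buyer-exempt → 0% → £0.00
Eye drops £12.47: over-the-counter medication → 0% → £0.00
Extension cord £13.24: general merchandise → 7.25% → £0.9599
Card game £11.86: toys and games, buyer-exempt → 0% → £0.00
Kite £24.75: toys and games, buyer-exempt → 0% → £0.00
Subtotal = £248.97; unrounded tax = £4.839375 → £4.84; total due = £253.81

£253.81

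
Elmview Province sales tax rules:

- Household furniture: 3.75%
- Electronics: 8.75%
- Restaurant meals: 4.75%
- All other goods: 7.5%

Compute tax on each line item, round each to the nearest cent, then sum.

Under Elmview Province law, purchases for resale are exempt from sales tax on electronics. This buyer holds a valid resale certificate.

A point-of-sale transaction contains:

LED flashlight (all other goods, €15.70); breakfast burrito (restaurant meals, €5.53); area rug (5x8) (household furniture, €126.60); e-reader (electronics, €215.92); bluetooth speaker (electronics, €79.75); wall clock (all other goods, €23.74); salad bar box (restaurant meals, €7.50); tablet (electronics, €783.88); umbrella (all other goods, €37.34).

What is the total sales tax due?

€11.13

LED flashlight €15.70: all other goods → 7.5% → €1.18
Breakfast burrito €5.53: restaurant meals → 4.75% → €0.26
Area rug (5x8) €126.60: household furniture → 3.75% → €4.75
E-reader €215.92: electronics, buyer-exempt → 0% → €0.00
Bluetooth speaker €79.75: electronics, buyer-exempt → 0% → €0.00
Wall clock €23.74: all other goods → 7.5% → €1.78
Salad bar box €7.50: restaurant meals → 4.75% → €0.36
Tablet €783.88: electronics, buyer-exempt → 0% → €0.00
Umbrella €37.34: all other goods → 7.5% → €2.80
Total tax = €1.18 + €0.26 + €4.75 + €1.78 + €0.36 + €2.80 = €11.13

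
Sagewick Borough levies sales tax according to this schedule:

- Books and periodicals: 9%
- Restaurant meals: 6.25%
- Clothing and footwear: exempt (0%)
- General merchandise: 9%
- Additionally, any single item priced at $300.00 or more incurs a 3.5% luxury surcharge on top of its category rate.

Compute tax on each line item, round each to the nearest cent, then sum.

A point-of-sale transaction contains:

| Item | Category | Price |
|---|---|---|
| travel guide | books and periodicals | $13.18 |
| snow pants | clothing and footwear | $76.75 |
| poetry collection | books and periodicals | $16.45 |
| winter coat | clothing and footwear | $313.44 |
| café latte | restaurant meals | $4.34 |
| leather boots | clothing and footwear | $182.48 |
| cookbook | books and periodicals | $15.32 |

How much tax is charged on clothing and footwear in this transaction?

$10.97

Snow pants $76.75: clothing and footwear → 0% → $0.00
Winter coat $313.44: clothing and footwear → 0% + 3.5% surcharge = 3.5% → $10.97
Leather boots $182.48: clothing and footwear → 0% → $0.00
Tax on clothing and footwear = $0.00 + $10.97 + $0.00 = $10.97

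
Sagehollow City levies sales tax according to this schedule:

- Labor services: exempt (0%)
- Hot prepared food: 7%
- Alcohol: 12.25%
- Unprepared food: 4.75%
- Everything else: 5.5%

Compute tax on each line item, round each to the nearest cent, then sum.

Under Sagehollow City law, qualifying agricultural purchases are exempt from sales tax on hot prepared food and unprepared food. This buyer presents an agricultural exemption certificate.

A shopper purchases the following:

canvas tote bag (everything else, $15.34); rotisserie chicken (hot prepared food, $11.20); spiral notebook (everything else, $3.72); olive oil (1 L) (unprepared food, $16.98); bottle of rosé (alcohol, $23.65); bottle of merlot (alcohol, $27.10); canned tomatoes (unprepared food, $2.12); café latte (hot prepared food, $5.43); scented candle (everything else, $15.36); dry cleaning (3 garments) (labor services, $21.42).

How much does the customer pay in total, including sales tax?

$150.42

Canvas tote bag $15.34: everything else → 5.5% → $0.84
Rotisserie chicken $11.20: hot prepared food, buyer-exempt → 0% → $0.00
Spiral notebook $3.72: everything else → 5.5% → $0.20
Olive oil (1 L) $16.98: unprepared food, buyer-exempt → 0% → $0.00
Bottle of rosé $23.65: alcohol → 12.25% → $2.90
Bottle of merlot $27.10: alcohol → 12.25% → $3.32
Canned tomatoes $2.12: unprepared food, buyer-exempt → 0% → $0.00
Café latte $5.43: hot prepared food, buyer-exempt → 0% → $0.00
Scented candle $15.36: everything else → 5.5% → $0.84
Dry cleaning (3 garments) $21.42: labor services → 0% → $0.00
Subtotal = $142.32; tax = $8.10; total due = $150.42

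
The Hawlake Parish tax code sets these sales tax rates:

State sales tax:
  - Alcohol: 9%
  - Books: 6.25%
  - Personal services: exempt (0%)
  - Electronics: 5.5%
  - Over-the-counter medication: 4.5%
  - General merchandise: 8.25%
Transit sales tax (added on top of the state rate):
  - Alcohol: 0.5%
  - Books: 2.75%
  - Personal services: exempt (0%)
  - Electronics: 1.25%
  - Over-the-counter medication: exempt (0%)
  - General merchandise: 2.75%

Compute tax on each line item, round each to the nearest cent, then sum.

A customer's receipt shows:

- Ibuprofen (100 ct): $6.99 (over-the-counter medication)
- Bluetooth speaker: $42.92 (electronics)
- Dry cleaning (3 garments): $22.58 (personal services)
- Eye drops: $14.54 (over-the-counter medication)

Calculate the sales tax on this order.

$3.86

Ibuprofen (100 ct) $6.99: over-the-counter medication → 4.5% + 0% transit = 4.5% → $0.31
Bluetooth speaker $42.92: electronics → 5.5% + 1.25% transit = 6.75% → $2.90
Dry cleaning (3 garments) $22.58: personal services → 0% + 0% transit = 0% → $0.00
Eye drops $14.54: over-the-counter medication → 4.5% + 0% transit = 4.5% → $0.65
Total tax = $0.31 + $2.90 + $0.65 = $3.86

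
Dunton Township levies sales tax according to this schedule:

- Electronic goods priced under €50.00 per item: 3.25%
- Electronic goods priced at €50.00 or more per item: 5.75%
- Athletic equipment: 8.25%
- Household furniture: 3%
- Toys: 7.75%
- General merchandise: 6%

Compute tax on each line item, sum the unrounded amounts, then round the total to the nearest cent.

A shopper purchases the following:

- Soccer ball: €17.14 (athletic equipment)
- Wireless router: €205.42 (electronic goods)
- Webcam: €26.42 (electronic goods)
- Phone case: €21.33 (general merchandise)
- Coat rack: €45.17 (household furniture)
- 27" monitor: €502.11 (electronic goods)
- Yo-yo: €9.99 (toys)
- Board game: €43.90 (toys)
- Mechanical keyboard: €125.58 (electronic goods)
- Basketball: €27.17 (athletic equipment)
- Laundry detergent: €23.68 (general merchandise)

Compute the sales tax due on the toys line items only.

€4.18

Yo-yo €9.99: toys → 7.75% → €0.774225
Board game €43.90: toys → 7.75% → €3.40225
Tax on toys: unrounded sum = €4.176475 → €4.18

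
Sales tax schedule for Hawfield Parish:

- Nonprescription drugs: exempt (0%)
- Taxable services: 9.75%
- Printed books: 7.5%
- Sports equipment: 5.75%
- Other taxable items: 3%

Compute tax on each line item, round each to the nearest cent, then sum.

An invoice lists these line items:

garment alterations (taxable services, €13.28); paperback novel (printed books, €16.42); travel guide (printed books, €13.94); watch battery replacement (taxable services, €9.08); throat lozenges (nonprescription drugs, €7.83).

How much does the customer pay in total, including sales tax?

Garment alterations €13.28: taxable services → 9.75% → €1.29
Paperback novel €16.42: printed books → 7.5% → €1.23
Travel guide €13.94: printed books → 7.5% → €1.05
Watch battery replacement €9.08: taxable services → 9.75% → €0.89
Throat lozenges €7.83: nonprescription drugs → 0% → €0.00
Subtotal = €60.55; tax = €4.46; total due = €65.01

€65.01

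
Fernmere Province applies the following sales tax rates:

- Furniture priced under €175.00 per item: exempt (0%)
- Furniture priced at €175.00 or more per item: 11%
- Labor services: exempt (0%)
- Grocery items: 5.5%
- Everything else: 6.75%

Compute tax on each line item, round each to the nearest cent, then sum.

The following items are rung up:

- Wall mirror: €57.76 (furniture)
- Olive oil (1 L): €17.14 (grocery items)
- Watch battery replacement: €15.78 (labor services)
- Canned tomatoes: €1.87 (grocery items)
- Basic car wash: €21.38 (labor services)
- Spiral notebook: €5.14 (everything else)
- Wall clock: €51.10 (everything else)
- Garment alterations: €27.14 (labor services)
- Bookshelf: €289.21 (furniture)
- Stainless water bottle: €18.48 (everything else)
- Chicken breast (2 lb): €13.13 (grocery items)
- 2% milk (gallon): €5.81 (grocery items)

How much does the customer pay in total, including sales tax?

Wall mirror €57.76: furniture, under €175.00 → 0% → €0.00
Olive oil (1 L) €17.14: grocery items → 5.5% → €0.94
Watch battery replacement €15.78: labor services → 0% → €0.00
Canned tomatoes €1.87: grocery items → 5.5% → €0.10
Basic car wash €21.38: labor services → 0% → €0.00
Spiral notebook €5.14: everything else → 6.75% → €0.35
Wall clock €51.10: everything else → 6.75% → €3.45
Garment alterations €27.14: labor services → 0% → €0.00
Bookshelf €289.21: furniture, €175.00 or more → 11% → €31.81
Stainless water bottle €18.48: everything else → 6.75% → €1.25
Chicken breast (2 lb) €13.13: grocery items → 5.5% → €0.72
2% milk (gallon) €5.81: grocery items → 5.5% → €0.32
Subtotal = €523.94; tax = €38.94; total due = €562.88

€562.88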